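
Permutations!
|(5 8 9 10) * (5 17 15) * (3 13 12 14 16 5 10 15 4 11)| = 13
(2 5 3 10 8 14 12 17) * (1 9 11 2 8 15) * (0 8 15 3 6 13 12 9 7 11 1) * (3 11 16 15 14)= (0 8 3 10 11 2 5 6 13 12 17 14 9 1 7 16 15)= [8, 7, 5, 10, 4, 6, 13, 16, 3, 1, 11, 2, 17, 12, 9, 0, 15, 14]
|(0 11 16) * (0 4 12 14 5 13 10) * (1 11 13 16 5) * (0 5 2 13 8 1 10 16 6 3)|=|(0 8 1 11 2 13 16 4 12 14 10 5 6 3)|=14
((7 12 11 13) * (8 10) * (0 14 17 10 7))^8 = (0 13 11 12 7 8 10 17 14)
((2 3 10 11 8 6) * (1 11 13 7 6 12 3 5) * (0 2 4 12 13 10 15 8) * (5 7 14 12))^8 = (3 8 14)(12 15 13)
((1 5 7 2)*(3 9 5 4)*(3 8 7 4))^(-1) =((1 3 9 5 4 8 7 2))^(-1) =(1 2 7 8 4 5 9 3)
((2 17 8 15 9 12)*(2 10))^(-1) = ((2 17 8 15 9 12 10))^(-1) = (2 10 12 9 15 8 17)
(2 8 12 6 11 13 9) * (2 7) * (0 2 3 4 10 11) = (0 2 8 12 6)(3 4 10 11 13 9 7) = [2, 1, 8, 4, 10, 5, 0, 3, 12, 7, 11, 13, 6, 9]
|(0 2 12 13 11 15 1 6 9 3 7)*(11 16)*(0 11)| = |(0 2 12 13 16)(1 6 9 3 7 11 15)| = 35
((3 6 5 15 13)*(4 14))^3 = (3 15 6 13 5)(4 14)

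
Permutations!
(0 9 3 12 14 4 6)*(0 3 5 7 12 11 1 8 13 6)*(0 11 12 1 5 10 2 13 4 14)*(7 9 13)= [13, 8, 7, 12, 11, 9, 3, 1, 4, 10, 2, 5, 0, 6, 14]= (14)(0 13 6 3 12)(1 8 4 11 5 9 10 2 7)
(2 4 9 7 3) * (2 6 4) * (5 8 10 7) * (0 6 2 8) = [6, 1, 8, 2, 9, 0, 4, 3, 10, 5, 7] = (0 6 4 9 5)(2 8 10 7 3)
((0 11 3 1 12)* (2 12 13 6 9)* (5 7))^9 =(13)(5 7)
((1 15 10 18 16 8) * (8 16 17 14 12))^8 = (18)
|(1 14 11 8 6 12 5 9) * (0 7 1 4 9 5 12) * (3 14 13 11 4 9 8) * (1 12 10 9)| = |(0 7 12 10 9 1 13 11 3 14 4 8 6)| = 13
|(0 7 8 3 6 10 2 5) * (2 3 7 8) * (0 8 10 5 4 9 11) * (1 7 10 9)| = 60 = |(0 9 11)(1 7 2 4)(3 6 5 8 10)|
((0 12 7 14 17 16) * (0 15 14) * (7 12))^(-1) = (0 7)(14 15 16 17)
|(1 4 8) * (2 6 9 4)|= 6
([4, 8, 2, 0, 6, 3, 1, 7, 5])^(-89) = [6, 5, 2, 4, 1, 0, 8, 7, 3]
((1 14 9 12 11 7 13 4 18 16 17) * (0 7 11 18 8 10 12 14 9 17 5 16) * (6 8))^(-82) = ((0 7 13 4 6 8 10 12 18)(1 9 14 17)(5 16))^(-82) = (0 18 12 10 8 6 4 13 7)(1 14)(9 17)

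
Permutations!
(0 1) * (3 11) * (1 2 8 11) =(0 2 8 11 3 1) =[2, 0, 8, 1, 4, 5, 6, 7, 11, 9, 10, 3]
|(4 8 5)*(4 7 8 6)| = 6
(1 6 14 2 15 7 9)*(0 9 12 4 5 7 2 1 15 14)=(0 9 15 2 14 1 6)(4 5 7 12)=[9, 6, 14, 3, 5, 7, 0, 12, 8, 15, 10, 11, 4, 13, 1, 2]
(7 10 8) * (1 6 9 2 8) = (1 6 9 2 8 7 10) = [0, 6, 8, 3, 4, 5, 9, 10, 7, 2, 1]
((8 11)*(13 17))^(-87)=((8 11)(13 17))^(-87)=(8 11)(13 17)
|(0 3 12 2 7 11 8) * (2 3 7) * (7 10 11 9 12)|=4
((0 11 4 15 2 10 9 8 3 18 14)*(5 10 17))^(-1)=(0 14 18 3 8 9 10 5 17 2 15 4 11)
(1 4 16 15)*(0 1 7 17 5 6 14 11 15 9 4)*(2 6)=[1, 0, 6, 3, 16, 2, 14, 17, 8, 4, 10, 15, 12, 13, 11, 7, 9, 5]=(0 1)(2 6 14 11 15 7 17 5)(4 16 9)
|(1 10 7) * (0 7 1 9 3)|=4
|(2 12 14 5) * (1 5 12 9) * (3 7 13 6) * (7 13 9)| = 30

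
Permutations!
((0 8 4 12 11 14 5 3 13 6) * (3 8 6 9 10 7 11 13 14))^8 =(3 10 12 5 11 9 4 14 7 13 8)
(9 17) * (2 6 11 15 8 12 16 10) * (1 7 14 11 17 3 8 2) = (1 7 14 11 15 2 6 17 9 3 8 12 16 10) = [0, 7, 6, 8, 4, 5, 17, 14, 12, 3, 1, 15, 16, 13, 11, 2, 10, 9]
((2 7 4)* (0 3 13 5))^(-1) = ((0 3 13 5)(2 7 4))^(-1) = (0 5 13 3)(2 4 7)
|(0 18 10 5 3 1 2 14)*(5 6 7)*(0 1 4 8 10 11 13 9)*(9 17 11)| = 21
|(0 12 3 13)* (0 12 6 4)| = 3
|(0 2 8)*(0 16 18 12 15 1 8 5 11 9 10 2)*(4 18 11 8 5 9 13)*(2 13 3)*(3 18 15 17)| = |(1 5 8 16 11 18 12 17 3 2 9 10 13 4 15)| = 15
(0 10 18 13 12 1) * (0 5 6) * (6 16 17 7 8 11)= (0 10 18 13 12 1 5 16 17 7 8 11 6)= [10, 5, 2, 3, 4, 16, 0, 8, 11, 9, 18, 6, 1, 12, 14, 15, 17, 7, 13]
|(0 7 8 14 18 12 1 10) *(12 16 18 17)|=8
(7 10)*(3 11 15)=[0, 1, 2, 11, 4, 5, 6, 10, 8, 9, 7, 15, 12, 13, 14, 3]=(3 11 15)(7 10)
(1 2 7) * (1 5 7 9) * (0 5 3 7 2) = (0 5 2 9 1)(3 7) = [5, 0, 9, 7, 4, 2, 6, 3, 8, 1]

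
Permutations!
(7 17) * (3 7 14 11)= (3 7 17 14 11)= [0, 1, 2, 7, 4, 5, 6, 17, 8, 9, 10, 3, 12, 13, 11, 15, 16, 14]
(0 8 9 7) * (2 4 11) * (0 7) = (0 8 9)(2 4 11) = [8, 1, 4, 3, 11, 5, 6, 7, 9, 0, 10, 2]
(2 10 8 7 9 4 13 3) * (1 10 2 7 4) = [0, 10, 2, 7, 13, 5, 6, 9, 4, 1, 8, 11, 12, 3] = (1 10 8 4 13 3 7 9)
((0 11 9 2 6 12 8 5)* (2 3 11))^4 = ((0 2 6 12 8 5)(3 11 9))^4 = (0 8 6)(2 5 12)(3 11 9)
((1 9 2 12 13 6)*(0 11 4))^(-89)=((0 11 4)(1 9 2 12 13 6))^(-89)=(0 11 4)(1 9 2 12 13 6)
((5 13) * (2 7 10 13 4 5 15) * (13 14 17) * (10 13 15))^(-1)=(2 15 17 14 10 13 7)(4 5)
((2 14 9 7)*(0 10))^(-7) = (0 10)(2 14 9 7) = ((0 10)(2 14 9 7))^(-7)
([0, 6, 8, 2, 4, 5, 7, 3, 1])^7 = (1 6 7 3 2 8)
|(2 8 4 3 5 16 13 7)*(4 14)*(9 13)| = |(2 8 14 4 3 5 16 9 13 7)| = 10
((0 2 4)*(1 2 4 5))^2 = (1 5 2)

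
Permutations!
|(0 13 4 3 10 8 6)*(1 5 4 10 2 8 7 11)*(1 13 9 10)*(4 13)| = 30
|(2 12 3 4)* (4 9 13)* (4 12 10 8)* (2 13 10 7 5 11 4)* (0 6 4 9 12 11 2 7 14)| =|(0 6 4 13 11 9 10 8 7 5 2 14)(3 12)| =12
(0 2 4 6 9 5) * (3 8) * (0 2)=(2 4 6 9 5)(3 8)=[0, 1, 4, 8, 6, 2, 9, 7, 3, 5]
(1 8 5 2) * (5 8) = (8)(1 5 2) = [0, 5, 1, 3, 4, 2, 6, 7, 8]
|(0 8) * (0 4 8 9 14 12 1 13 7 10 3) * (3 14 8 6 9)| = 12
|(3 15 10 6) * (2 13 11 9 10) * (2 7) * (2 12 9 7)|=|(2 13 11 7 12 9 10 6 3 15)|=10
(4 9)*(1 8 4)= (1 8 4 9)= [0, 8, 2, 3, 9, 5, 6, 7, 4, 1]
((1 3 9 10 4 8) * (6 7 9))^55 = (1 8 4 10 9 7 6 3)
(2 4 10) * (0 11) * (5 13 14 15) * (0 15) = (0 11 15 5 13 14)(2 4 10) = [11, 1, 4, 3, 10, 13, 6, 7, 8, 9, 2, 15, 12, 14, 0, 5]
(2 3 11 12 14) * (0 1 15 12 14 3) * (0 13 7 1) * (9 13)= [0, 15, 9, 11, 4, 5, 6, 1, 8, 13, 10, 14, 3, 7, 2, 12]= (1 15 12 3 11 14 2 9 13 7)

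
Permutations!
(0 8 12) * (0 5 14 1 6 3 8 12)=(0 12 5 14 1 6 3 8)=[12, 6, 2, 8, 4, 14, 3, 7, 0, 9, 10, 11, 5, 13, 1]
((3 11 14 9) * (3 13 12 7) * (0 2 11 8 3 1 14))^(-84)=((0 2 11)(1 14 9 13 12 7)(3 8))^(-84)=(14)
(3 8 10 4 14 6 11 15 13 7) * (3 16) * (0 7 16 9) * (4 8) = (0 7 9)(3 4 14 6 11 15 13 16)(8 10) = [7, 1, 2, 4, 14, 5, 11, 9, 10, 0, 8, 15, 12, 16, 6, 13, 3]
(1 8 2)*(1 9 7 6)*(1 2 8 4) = [0, 4, 9, 3, 1, 5, 2, 6, 8, 7] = (1 4)(2 9 7 6)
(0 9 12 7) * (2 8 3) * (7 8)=(0 9 12 8 3 2 7)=[9, 1, 7, 2, 4, 5, 6, 0, 3, 12, 10, 11, 8]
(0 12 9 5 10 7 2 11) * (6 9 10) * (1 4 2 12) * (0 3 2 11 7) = (0 1 4 11 3 2 7 12 10)(5 6 9) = [1, 4, 7, 2, 11, 6, 9, 12, 8, 5, 0, 3, 10]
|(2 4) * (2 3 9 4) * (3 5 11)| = |(3 9 4 5 11)| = 5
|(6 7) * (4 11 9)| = 6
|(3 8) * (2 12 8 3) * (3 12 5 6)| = 6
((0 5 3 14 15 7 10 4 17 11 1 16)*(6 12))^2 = ((0 5 3 14 15 7 10 4 17 11 1 16)(6 12))^2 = (0 3 15 10 17 1)(4 11 16 5 14 7)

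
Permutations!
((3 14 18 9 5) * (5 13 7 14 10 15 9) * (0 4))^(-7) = (0 4)(3 15 13 14 5 10 9 7 18) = ((0 4)(3 10 15 9 13 7 14 18 5))^(-7)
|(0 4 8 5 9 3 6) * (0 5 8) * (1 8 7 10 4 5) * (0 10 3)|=30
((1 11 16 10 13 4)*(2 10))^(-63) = ((1 11 16 2 10 13 4))^(-63) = (16)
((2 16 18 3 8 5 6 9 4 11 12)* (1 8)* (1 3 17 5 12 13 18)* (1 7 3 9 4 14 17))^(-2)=(1 13 4 5 14 3 16 12)(2 8 18 11 6 17 9 7)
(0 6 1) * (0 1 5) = (0 6 5) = [6, 1, 2, 3, 4, 0, 5]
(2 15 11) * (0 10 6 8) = (0 10 6 8)(2 15 11) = [10, 1, 15, 3, 4, 5, 8, 7, 0, 9, 6, 2, 12, 13, 14, 11]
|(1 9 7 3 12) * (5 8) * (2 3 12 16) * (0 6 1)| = |(0 6 1 9 7 12)(2 3 16)(5 8)| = 6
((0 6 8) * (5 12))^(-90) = (12)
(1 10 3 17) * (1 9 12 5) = (1 10 3 17 9 12 5) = [0, 10, 2, 17, 4, 1, 6, 7, 8, 12, 3, 11, 5, 13, 14, 15, 16, 9]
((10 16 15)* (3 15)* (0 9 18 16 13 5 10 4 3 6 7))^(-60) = ((0 9 18 16 6 7)(3 15 4)(5 10 13))^(-60) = (18)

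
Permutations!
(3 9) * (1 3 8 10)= (1 3 9 8 10)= [0, 3, 2, 9, 4, 5, 6, 7, 10, 8, 1]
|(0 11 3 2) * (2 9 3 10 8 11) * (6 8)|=4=|(0 2)(3 9)(6 8 11 10)|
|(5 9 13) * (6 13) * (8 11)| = 4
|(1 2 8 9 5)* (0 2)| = 6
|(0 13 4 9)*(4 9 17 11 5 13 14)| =8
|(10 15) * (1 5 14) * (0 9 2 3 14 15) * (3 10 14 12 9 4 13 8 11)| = 20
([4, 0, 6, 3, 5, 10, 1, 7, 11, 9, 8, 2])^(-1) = [1, 6, 11, 3, 0, 4, 2, 7, 10, 9, 5, 8]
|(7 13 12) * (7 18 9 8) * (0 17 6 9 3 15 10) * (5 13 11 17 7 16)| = 15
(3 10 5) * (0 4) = (0 4)(3 10 5) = [4, 1, 2, 10, 0, 3, 6, 7, 8, 9, 5]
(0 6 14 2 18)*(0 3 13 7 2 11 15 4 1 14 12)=[6, 14, 18, 13, 1, 5, 12, 2, 8, 9, 10, 15, 0, 7, 11, 4, 16, 17, 3]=(0 6 12)(1 14 11 15 4)(2 18 3 13 7)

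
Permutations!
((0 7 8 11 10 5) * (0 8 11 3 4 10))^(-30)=((0 7 11)(3 4 10 5 8))^(-30)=(11)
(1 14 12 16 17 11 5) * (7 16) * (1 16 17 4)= [0, 14, 2, 3, 1, 16, 6, 17, 8, 9, 10, 5, 7, 13, 12, 15, 4, 11]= (1 14 12 7 17 11 5 16 4)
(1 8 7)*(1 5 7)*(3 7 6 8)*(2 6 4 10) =(1 3 7 5 4 10 2 6 8) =[0, 3, 6, 7, 10, 4, 8, 5, 1, 9, 2]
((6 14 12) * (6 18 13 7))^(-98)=((6 14 12 18 13 7))^(-98)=(6 13 12)(7 18 14)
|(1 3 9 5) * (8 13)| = 4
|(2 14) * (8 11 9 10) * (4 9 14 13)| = |(2 13 4 9 10 8 11 14)| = 8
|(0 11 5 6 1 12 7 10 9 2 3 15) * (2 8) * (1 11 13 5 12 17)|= |(0 13 5 6 11 12 7 10 9 8 2 3 15)(1 17)|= 26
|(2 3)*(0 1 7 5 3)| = |(0 1 7 5 3 2)| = 6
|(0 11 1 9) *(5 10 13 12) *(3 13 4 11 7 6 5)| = 9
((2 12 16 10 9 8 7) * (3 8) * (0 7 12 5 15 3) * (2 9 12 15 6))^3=(16)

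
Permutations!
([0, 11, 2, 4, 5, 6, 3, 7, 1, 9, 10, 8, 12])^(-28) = (12)(1 8 11)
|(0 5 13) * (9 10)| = |(0 5 13)(9 10)| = 6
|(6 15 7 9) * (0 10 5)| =|(0 10 5)(6 15 7 9)| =12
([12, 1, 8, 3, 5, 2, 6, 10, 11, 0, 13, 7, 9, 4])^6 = [0, 1, 4, 3, 10, 13, 6, 8, 5, 9, 11, 2, 12, 7]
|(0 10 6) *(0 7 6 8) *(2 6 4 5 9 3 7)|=30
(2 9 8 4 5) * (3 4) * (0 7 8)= (0 7 8 3 4 5 2 9)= [7, 1, 9, 4, 5, 2, 6, 8, 3, 0]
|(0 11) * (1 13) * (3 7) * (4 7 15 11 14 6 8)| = |(0 14 6 8 4 7 3 15 11)(1 13)| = 18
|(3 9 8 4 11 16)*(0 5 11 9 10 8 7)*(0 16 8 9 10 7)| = |(0 5 11 8 4 10 9)(3 7 16)| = 21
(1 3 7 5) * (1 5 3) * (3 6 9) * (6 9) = (3 7 9) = [0, 1, 2, 7, 4, 5, 6, 9, 8, 3]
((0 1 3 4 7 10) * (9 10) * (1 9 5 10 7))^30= ((0 9 7 5 10)(1 3 4))^30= (10)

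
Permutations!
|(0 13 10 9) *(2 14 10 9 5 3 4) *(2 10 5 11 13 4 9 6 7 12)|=13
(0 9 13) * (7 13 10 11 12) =[9, 1, 2, 3, 4, 5, 6, 13, 8, 10, 11, 12, 7, 0] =(0 9 10 11 12 7 13)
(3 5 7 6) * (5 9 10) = (3 9 10 5 7 6) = [0, 1, 2, 9, 4, 7, 3, 6, 8, 10, 5]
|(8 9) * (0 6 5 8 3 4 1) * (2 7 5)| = |(0 6 2 7 5 8 9 3 4 1)| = 10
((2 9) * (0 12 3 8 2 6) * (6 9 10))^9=(0 3 2 6 12 8 10)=((0 12 3 8 2 10 6))^9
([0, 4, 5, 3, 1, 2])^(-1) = (1 4)(2 5)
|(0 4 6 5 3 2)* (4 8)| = 7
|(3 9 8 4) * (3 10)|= 5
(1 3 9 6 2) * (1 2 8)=[0, 3, 2, 9, 4, 5, 8, 7, 1, 6]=(1 3 9 6 8)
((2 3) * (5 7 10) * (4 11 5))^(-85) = ((2 3)(4 11 5 7 10))^(-85) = (11)(2 3)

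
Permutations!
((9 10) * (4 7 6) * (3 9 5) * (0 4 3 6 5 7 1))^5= ((0 4 1)(3 9 10 7 5 6))^5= (0 1 4)(3 6 5 7 10 9)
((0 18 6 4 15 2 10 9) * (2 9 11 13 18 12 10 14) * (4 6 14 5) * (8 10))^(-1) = (0 9 15 4 5 2 14 18 13 11 10 8 12)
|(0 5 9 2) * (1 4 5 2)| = |(0 2)(1 4 5 9)| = 4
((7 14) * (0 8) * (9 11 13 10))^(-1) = (0 8)(7 14)(9 10 13 11) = ((0 8)(7 14)(9 11 13 10))^(-1)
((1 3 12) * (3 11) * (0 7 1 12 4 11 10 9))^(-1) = ((12)(0 7 1 10 9)(3 4 11))^(-1) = (12)(0 9 10 1 7)(3 11 4)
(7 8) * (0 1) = (0 1)(7 8) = [1, 0, 2, 3, 4, 5, 6, 8, 7]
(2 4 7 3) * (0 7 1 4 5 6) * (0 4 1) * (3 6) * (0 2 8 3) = (0 7 6 4 2 5)(3 8) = [7, 1, 5, 8, 2, 0, 4, 6, 3]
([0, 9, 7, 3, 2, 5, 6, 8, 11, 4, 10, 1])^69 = (1 11 8 7 2 4 9)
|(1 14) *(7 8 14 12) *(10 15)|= 10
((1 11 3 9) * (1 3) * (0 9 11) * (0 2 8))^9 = ((0 9 3 11 1 2 8))^9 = (0 3 1 8 9 11 2)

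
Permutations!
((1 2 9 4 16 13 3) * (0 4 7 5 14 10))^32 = (0 7 3)(1 4 5)(2 16 14)(9 13 10)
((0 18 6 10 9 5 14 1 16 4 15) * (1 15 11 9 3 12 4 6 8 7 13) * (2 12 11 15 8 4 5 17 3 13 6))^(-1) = (0 15 4 18)(1 13 10 6 7 8 14 5 12 2 16)(3 17 9 11)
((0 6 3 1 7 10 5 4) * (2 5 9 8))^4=(0 7 2 6 10 5 3 9 4 1 8)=((0 6 3 1 7 10 9 8 2 5 4))^4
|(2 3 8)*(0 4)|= |(0 4)(2 3 8)|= 6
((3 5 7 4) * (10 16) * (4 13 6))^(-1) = ((3 5 7 13 6 4)(10 16))^(-1) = (3 4 6 13 7 5)(10 16)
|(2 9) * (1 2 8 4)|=5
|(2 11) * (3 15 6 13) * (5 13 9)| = 6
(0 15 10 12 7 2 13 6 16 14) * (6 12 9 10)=(0 15 6 16 14)(2 13 12 7)(9 10)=[15, 1, 13, 3, 4, 5, 16, 2, 8, 10, 9, 11, 7, 12, 0, 6, 14]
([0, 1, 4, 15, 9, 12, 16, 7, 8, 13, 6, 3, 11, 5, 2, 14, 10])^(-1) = (2 14 15 3 11 12 5 13 9 4)(6 10 16)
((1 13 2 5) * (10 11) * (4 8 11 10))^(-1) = ((1 13 2 5)(4 8 11))^(-1) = (1 5 2 13)(4 11 8)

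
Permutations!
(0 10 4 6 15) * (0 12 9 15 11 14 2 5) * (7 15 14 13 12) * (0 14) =(0 10 4 6 11 13 12 9)(2 5 14)(7 15) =[10, 1, 5, 3, 6, 14, 11, 15, 8, 0, 4, 13, 9, 12, 2, 7]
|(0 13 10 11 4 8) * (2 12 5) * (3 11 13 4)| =6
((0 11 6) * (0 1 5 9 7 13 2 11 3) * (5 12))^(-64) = ((0 3)(1 12 5 9 7 13 2 11 6))^(-64) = (1 6 11 2 13 7 9 5 12)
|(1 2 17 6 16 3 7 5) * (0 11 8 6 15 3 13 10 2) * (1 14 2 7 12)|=|(0 11 8 6 16 13 10 7 5 14 2 17 15 3 12 1)|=16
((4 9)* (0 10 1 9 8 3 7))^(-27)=(0 8 1 7 4 10 3 9)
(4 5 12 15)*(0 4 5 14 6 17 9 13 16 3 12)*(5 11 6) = (0 4 14 5)(3 12 15 11 6 17 9 13 16) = [4, 1, 2, 12, 14, 0, 17, 7, 8, 13, 10, 6, 15, 16, 5, 11, 3, 9]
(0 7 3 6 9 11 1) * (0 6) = (0 7 3)(1 6 9 11) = [7, 6, 2, 0, 4, 5, 9, 3, 8, 11, 10, 1]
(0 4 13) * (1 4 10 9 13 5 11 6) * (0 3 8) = [10, 4, 2, 8, 5, 11, 1, 7, 0, 13, 9, 6, 12, 3] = (0 10 9 13 3 8)(1 4 5 11 6)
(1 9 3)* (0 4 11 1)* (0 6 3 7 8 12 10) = (0 4 11 1 9 7 8 12 10)(3 6) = [4, 9, 2, 6, 11, 5, 3, 8, 12, 7, 0, 1, 10]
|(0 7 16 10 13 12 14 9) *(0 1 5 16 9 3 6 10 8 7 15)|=6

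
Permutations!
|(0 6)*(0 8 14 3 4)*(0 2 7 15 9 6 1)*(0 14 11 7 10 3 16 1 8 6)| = |(0 8 11 7 15 9)(1 14 16)(2 10 3 4)| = 12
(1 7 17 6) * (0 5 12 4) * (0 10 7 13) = (0 5 12 4 10 7 17 6 1 13) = [5, 13, 2, 3, 10, 12, 1, 17, 8, 9, 7, 11, 4, 0, 14, 15, 16, 6]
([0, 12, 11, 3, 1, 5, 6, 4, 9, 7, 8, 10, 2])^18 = (12)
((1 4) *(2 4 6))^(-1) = (1 4 2 6) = ((1 6 2 4))^(-1)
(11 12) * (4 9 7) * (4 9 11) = (4 11 12)(7 9) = [0, 1, 2, 3, 11, 5, 6, 9, 8, 7, 10, 12, 4]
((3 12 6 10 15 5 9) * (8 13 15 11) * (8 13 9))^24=((3 12 6 10 11 13 15 5 8 9))^24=(3 11 8 6 15)(5 12 13 9 10)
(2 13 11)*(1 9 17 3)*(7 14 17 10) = (1 9 10 7 14 17 3)(2 13 11) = [0, 9, 13, 1, 4, 5, 6, 14, 8, 10, 7, 2, 12, 11, 17, 15, 16, 3]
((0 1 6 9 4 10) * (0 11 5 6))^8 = ((0 1)(4 10 11 5 6 9))^8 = (4 11 6)(5 9 10)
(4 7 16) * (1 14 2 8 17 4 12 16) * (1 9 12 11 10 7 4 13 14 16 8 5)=(1 16 11 10 7 9 12 8 17 13 14 2 5)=[0, 16, 5, 3, 4, 1, 6, 9, 17, 12, 7, 10, 8, 14, 2, 15, 11, 13]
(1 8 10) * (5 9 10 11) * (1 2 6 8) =(2 6 8 11 5 9 10) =[0, 1, 6, 3, 4, 9, 8, 7, 11, 10, 2, 5]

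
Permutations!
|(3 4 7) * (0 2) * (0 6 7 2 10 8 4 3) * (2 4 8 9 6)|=|(0 10 9 6 7)|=5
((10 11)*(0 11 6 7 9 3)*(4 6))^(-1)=((0 11 10 4 6 7 9 3))^(-1)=(0 3 9 7 6 4 10 11)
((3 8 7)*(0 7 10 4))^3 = ((0 7 3 8 10 4))^3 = (0 8)(3 4)(7 10)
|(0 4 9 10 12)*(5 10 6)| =|(0 4 9 6 5 10 12)| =7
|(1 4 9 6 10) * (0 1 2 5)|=|(0 1 4 9 6 10 2 5)|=8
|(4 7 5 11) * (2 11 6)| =6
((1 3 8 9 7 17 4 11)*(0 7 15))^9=(0 15 9 8 3 1 11 4 17 7)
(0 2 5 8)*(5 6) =(0 2 6 5 8) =[2, 1, 6, 3, 4, 8, 5, 7, 0]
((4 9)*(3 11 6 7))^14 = (3 6)(7 11)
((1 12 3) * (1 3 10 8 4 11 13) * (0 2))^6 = ((0 2)(1 12 10 8 4 11 13))^6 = (1 13 11 4 8 10 12)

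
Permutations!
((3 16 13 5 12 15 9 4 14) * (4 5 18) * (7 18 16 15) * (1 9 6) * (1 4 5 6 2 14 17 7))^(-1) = (1 12 5 18 7 17 4 6 9)(2 15 3 14)(13 16)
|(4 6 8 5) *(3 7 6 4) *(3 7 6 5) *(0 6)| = |(0 6 8 3)(5 7)| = 4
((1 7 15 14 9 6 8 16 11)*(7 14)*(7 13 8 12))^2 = ((1 14 9 6 12 7 15 13 8 16 11))^2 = (1 9 12 15 8 11 14 6 7 13 16)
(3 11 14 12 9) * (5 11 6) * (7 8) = (3 6 5 11 14 12 9)(7 8) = [0, 1, 2, 6, 4, 11, 5, 8, 7, 3, 10, 14, 9, 13, 12]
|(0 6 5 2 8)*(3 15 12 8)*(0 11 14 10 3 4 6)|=|(2 4 6 5)(3 15 12 8 11 14 10)|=28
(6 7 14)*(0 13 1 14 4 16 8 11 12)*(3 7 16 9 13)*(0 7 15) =(0 3 15)(1 14 6 16 8 11 12 7 4 9 13) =[3, 14, 2, 15, 9, 5, 16, 4, 11, 13, 10, 12, 7, 1, 6, 0, 8]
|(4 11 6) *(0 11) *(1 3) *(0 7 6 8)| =6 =|(0 11 8)(1 3)(4 7 6)|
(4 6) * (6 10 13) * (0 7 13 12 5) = (0 7 13 6 4 10 12 5) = [7, 1, 2, 3, 10, 0, 4, 13, 8, 9, 12, 11, 5, 6]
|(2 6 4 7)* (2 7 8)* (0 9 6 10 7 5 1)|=|(0 9 6 4 8 2 10 7 5 1)|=10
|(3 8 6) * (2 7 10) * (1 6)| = |(1 6 3 8)(2 7 10)| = 12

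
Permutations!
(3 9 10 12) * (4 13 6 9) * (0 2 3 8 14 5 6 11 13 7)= (0 2 3 4 7)(5 6 9 10 12 8 14)(11 13)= [2, 1, 3, 4, 7, 6, 9, 0, 14, 10, 12, 13, 8, 11, 5]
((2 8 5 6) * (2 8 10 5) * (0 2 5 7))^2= (0 10)(2 7)(5 8 6)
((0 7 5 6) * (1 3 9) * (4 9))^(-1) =(0 6 5 7)(1 9 4 3)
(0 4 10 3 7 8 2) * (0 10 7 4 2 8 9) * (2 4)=[4, 1, 10, 2, 7, 5, 6, 9, 8, 0, 3]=(0 4 7 9)(2 10 3)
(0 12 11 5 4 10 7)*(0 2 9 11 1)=[12, 0, 9, 3, 10, 4, 6, 2, 8, 11, 7, 5, 1]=(0 12 1)(2 9 11 5 4 10 7)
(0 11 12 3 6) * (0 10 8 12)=(0 11)(3 6 10 8 12)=[11, 1, 2, 6, 4, 5, 10, 7, 12, 9, 8, 0, 3]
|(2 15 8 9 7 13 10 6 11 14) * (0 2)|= |(0 2 15 8 9 7 13 10 6 11 14)|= 11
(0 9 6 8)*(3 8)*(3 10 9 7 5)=(0 7 5 3 8)(6 10 9)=[7, 1, 2, 8, 4, 3, 10, 5, 0, 6, 9]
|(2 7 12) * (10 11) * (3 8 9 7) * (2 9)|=6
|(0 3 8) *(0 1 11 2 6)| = 7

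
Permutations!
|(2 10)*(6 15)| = 2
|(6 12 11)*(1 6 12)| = 2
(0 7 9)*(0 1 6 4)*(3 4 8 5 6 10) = (0 7 9 1 10 3 4)(5 6 8) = [7, 10, 2, 4, 0, 6, 8, 9, 5, 1, 3]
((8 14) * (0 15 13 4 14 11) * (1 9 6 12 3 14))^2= ((0 15 13 4 1 9 6 12 3 14 8 11))^2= (0 13 1 6 3 8)(4 9 12 14 11 15)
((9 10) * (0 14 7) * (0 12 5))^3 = ((0 14 7 12 5)(9 10))^3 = (0 12 14 5 7)(9 10)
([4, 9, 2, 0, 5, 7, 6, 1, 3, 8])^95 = [3, 7, 2, 8, 0, 4, 6, 5, 9, 1]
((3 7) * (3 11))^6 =(11) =((3 7 11))^6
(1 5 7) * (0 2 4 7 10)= (0 2 4 7 1 5 10)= [2, 5, 4, 3, 7, 10, 6, 1, 8, 9, 0]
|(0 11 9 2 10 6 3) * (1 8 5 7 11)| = 11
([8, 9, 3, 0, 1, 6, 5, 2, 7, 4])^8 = (0 2 8 3 7)(1 4 9)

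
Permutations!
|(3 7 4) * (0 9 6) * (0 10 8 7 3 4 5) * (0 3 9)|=|(3 9 6 10 8 7 5)|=7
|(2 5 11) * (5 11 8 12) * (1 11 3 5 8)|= |(1 11 2 3 5)(8 12)|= 10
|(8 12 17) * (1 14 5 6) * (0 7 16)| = 12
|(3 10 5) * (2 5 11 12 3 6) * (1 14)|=12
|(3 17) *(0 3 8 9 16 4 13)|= |(0 3 17 8 9 16 4 13)|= 8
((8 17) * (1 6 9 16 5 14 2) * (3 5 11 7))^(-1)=(1 2 14 5 3 7 11 16 9 6)(8 17)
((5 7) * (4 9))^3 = (4 9)(5 7)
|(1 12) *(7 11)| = |(1 12)(7 11)| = 2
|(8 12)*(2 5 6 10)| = 4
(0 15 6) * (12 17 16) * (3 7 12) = (0 15 6)(3 7 12 17 16) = [15, 1, 2, 7, 4, 5, 0, 12, 8, 9, 10, 11, 17, 13, 14, 6, 3, 16]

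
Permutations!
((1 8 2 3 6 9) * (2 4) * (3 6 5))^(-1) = ((1 8 4 2 6 9)(3 5))^(-1) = (1 9 6 2 4 8)(3 5)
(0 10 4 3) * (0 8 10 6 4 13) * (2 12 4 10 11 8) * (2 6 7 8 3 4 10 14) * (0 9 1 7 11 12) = (0 11 3 6 14 2)(1 7 8 12 10 13 9) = [11, 7, 0, 6, 4, 5, 14, 8, 12, 1, 13, 3, 10, 9, 2]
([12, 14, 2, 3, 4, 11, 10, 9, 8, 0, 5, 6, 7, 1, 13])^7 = (0 9 7 12)(1 14 13)(5 10 6 11)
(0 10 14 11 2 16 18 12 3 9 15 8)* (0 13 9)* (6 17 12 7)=(0 10 14 11 2 16 18 7 6 17 12 3)(8 13 9 15)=[10, 1, 16, 0, 4, 5, 17, 6, 13, 15, 14, 2, 3, 9, 11, 8, 18, 12, 7]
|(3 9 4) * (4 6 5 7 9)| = 4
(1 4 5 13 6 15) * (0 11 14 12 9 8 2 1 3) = (0 11 14 12 9 8 2 1 4 5 13 6 15 3) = [11, 4, 1, 0, 5, 13, 15, 7, 2, 8, 10, 14, 9, 6, 12, 3]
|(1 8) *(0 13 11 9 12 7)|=|(0 13 11 9 12 7)(1 8)|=6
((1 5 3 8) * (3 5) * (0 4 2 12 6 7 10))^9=((0 4 2 12 6 7 10)(1 3 8))^9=(0 2 6 10 4 12 7)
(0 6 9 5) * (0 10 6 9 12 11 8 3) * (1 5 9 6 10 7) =(0 6 12 11 8 3)(1 5 7) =[6, 5, 2, 0, 4, 7, 12, 1, 3, 9, 10, 8, 11]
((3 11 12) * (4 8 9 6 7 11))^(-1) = (3 12 11 7 6 9 8 4)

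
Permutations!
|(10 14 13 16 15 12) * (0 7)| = |(0 7)(10 14 13 16 15 12)| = 6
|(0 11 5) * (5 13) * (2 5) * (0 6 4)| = |(0 11 13 2 5 6 4)| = 7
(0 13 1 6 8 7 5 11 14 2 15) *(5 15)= (0 13 1 6 8 7 15)(2 5 11 14)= [13, 6, 5, 3, 4, 11, 8, 15, 7, 9, 10, 14, 12, 1, 2, 0]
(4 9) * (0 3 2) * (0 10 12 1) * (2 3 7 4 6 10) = [7, 0, 2, 3, 9, 5, 10, 4, 8, 6, 12, 11, 1] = (0 7 4 9 6 10 12 1)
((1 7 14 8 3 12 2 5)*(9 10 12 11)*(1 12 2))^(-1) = (1 12 5 2 10 9 11 3 8 14 7)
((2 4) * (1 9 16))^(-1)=((1 9 16)(2 4))^(-1)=(1 16 9)(2 4)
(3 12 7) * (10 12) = (3 10 12 7) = [0, 1, 2, 10, 4, 5, 6, 3, 8, 9, 12, 11, 7]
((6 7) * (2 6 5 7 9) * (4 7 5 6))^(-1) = (2 9 6 7 4)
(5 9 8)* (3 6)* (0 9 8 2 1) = (0 9 2 1)(3 6)(5 8) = [9, 0, 1, 6, 4, 8, 3, 7, 5, 2]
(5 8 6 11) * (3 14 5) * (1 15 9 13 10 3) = (1 15 9 13 10 3 14 5 8 6 11) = [0, 15, 2, 14, 4, 8, 11, 7, 6, 13, 3, 1, 12, 10, 5, 9]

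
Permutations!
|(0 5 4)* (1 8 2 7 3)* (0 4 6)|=15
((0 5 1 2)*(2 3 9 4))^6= (0 2 4 9 3 1 5)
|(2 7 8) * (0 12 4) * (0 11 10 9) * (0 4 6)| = 12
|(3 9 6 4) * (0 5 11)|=|(0 5 11)(3 9 6 4)|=12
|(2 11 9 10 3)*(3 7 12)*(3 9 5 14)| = 20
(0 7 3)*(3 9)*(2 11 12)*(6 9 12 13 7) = (0 6 9 3)(2 11 13 7 12) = [6, 1, 11, 0, 4, 5, 9, 12, 8, 3, 10, 13, 2, 7]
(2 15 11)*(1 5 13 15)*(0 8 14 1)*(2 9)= (0 8 14 1 5 13 15 11 9 2)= [8, 5, 0, 3, 4, 13, 6, 7, 14, 2, 10, 9, 12, 15, 1, 11]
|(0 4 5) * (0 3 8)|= |(0 4 5 3 8)|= 5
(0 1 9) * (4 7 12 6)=(0 1 9)(4 7 12 6)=[1, 9, 2, 3, 7, 5, 4, 12, 8, 0, 10, 11, 6]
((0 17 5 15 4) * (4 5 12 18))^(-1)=((0 17 12 18 4)(5 15))^(-1)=(0 4 18 12 17)(5 15)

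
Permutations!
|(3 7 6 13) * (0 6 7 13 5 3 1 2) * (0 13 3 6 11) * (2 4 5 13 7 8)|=|(0 11)(1 4 5 6 13)(2 7 8)|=30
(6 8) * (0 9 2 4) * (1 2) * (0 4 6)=[9, 2, 6, 3, 4, 5, 8, 7, 0, 1]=(0 9 1 2 6 8)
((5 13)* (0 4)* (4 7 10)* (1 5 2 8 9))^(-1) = ((0 7 10 4)(1 5 13 2 8 9))^(-1) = (0 4 10 7)(1 9 8 2 13 5)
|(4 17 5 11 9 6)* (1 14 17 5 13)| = |(1 14 17 13)(4 5 11 9 6)| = 20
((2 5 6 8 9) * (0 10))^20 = (10)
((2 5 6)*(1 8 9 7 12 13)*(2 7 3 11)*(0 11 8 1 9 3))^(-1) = (0 9 13 12 7 6 5 2 11)(3 8)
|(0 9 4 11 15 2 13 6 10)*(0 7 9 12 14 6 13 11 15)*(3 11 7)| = 35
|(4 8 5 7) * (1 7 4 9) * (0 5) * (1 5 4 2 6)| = 6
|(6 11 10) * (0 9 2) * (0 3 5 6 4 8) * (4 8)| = 9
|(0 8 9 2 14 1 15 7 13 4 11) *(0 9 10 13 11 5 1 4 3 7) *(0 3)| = 20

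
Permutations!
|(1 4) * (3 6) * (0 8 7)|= 6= |(0 8 7)(1 4)(3 6)|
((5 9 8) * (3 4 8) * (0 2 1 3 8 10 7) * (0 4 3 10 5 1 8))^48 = ((0 2 8 1 10 7 4 5 9))^48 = (0 1 4)(2 10 5)(7 9 8)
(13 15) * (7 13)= (7 13 15)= [0, 1, 2, 3, 4, 5, 6, 13, 8, 9, 10, 11, 12, 15, 14, 7]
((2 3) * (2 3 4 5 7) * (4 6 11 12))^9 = (2 11 4 7 6 12 5)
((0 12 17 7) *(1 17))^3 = (0 17 12 7 1) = ((0 12 1 17 7))^3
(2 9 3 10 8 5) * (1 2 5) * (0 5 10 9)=[5, 2, 0, 9, 4, 10, 6, 7, 1, 3, 8]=(0 5 10 8 1 2)(3 9)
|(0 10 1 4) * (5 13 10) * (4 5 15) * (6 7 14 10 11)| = 24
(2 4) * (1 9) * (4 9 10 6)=(1 10 6 4 2 9)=[0, 10, 9, 3, 2, 5, 4, 7, 8, 1, 6]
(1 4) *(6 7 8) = [0, 4, 2, 3, 1, 5, 7, 8, 6] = (1 4)(6 7 8)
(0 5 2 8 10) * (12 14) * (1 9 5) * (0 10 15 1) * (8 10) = [0, 9, 10, 3, 4, 2, 6, 7, 15, 5, 8, 11, 14, 13, 12, 1] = (1 9 5 2 10 8 15)(12 14)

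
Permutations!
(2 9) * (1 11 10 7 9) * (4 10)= (1 11 4 10 7 9 2)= [0, 11, 1, 3, 10, 5, 6, 9, 8, 2, 7, 4]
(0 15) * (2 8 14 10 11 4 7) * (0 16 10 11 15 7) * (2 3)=(0 7 3 2 8 14 11 4)(10 15 16)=[7, 1, 8, 2, 0, 5, 6, 3, 14, 9, 15, 4, 12, 13, 11, 16, 10]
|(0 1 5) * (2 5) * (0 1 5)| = 4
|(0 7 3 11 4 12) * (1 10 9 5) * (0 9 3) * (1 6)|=18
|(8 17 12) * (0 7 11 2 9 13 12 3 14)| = |(0 7 11 2 9 13 12 8 17 3 14)| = 11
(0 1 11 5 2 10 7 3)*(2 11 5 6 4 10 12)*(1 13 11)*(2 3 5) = (0 13 11 6 4 10 7 5 1 2 12 3) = [13, 2, 12, 0, 10, 1, 4, 5, 8, 9, 7, 6, 3, 11]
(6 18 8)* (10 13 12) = (6 18 8)(10 13 12) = [0, 1, 2, 3, 4, 5, 18, 7, 6, 9, 13, 11, 10, 12, 14, 15, 16, 17, 8]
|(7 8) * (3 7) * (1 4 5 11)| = |(1 4 5 11)(3 7 8)| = 12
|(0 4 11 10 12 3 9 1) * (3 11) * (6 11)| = |(0 4 3 9 1)(6 11 10 12)| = 20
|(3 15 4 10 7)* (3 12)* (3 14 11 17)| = 9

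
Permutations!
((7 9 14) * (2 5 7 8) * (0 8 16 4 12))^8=((0 8 2 5 7 9 14 16 4 12))^8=(0 4 14 7 2)(5 8 12 16 9)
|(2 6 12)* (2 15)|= |(2 6 12 15)|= 4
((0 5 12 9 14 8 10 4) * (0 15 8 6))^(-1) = (0 6 14 9 12 5)(4 10 8 15)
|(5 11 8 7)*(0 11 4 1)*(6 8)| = 8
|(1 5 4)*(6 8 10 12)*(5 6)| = 7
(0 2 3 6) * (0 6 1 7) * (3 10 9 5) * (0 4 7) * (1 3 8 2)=(0 1)(2 10 9 5 8)(4 7)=[1, 0, 10, 3, 7, 8, 6, 4, 2, 5, 9]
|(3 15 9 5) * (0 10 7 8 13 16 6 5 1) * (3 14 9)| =|(0 10 7 8 13 16 6 5 14 9 1)(3 15)| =22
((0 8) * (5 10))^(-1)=((0 8)(5 10))^(-1)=(0 8)(5 10)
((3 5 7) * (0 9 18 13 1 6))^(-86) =((0 9 18 13 1 6)(3 5 7))^(-86) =(0 1 18)(3 5 7)(6 13 9)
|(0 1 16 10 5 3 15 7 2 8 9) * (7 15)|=10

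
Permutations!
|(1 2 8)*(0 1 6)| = |(0 1 2 8 6)| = 5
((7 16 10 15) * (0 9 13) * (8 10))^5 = (16)(0 13 9) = ((0 9 13)(7 16 8 10 15))^5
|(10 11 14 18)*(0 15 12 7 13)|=20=|(0 15 12 7 13)(10 11 14 18)|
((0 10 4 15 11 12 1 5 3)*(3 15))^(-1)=(0 3 4 10)(1 12 11 15 5)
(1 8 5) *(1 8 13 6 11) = [0, 13, 2, 3, 4, 8, 11, 7, 5, 9, 10, 1, 12, 6] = (1 13 6 11)(5 8)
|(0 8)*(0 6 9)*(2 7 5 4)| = 4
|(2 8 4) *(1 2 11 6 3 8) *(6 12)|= |(1 2)(3 8 4 11 12 6)|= 6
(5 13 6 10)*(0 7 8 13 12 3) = (0 7 8 13 6 10 5 12 3) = [7, 1, 2, 0, 4, 12, 10, 8, 13, 9, 5, 11, 3, 6]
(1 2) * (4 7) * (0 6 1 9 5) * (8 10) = [6, 2, 9, 3, 7, 0, 1, 4, 10, 5, 8] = (0 6 1 2 9 5)(4 7)(8 10)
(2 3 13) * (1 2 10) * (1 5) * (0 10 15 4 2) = (0 10 5 1)(2 3 13 15 4) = [10, 0, 3, 13, 2, 1, 6, 7, 8, 9, 5, 11, 12, 15, 14, 4]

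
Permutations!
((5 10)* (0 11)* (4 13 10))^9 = (0 11)(4 13 10 5)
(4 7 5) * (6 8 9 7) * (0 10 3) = [10, 1, 2, 0, 6, 4, 8, 5, 9, 7, 3] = (0 10 3)(4 6 8 9 7 5)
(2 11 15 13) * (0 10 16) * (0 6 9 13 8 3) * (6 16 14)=(16)(0 10 14 6 9 13 2 11 15 8 3)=[10, 1, 11, 0, 4, 5, 9, 7, 3, 13, 14, 15, 12, 2, 6, 8, 16]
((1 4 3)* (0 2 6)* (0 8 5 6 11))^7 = ((0 2 11)(1 4 3)(5 6 8))^7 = (0 2 11)(1 4 3)(5 6 8)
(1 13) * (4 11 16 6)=[0, 13, 2, 3, 11, 5, 4, 7, 8, 9, 10, 16, 12, 1, 14, 15, 6]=(1 13)(4 11 16 6)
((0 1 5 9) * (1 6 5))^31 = ((0 6 5 9))^31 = (0 9 5 6)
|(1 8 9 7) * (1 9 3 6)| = |(1 8 3 6)(7 9)| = 4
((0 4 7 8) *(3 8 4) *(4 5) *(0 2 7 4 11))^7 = (11)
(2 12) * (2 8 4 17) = (2 12 8 4 17) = [0, 1, 12, 3, 17, 5, 6, 7, 4, 9, 10, 11, 8, 13, 14, 15, 16, 2]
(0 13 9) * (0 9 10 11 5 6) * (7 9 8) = (0 13 10 11 5 6)(7 9 8) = [13, 1, 2, 3, 4, 6, 0, 9, 7, 8, 11, 5, 12, 10]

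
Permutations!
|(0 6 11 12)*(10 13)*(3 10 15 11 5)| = 9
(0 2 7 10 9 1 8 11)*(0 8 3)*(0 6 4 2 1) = (0 1 3 6 4 2 7 10 9)(8 11) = [1, 3, 7, 6, 2, 5, 4, 10, 11, 0, 9, 8]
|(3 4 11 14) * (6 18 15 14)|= |(3 4 11 6 18 15 14)|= 7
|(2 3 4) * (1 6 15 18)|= |(1 6 15 18)(2 3 4)|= 12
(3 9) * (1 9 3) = (1 9) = [0, 9, 2, 3, 4, 5, 6, 7, 8, 1]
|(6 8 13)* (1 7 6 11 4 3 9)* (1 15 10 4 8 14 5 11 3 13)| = 42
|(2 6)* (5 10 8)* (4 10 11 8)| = |(2 6)(4 10)(5 11 8)| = 6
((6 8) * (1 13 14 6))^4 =(1 8 6 14 13)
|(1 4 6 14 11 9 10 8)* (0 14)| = |(0 14 11 9 10 8 1 4 6)| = 9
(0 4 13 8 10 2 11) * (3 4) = [3, 1, 11, 4, 13, 5, 6, 7, 10, 9, 2, 0, 12, 8] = (0 3 4 13 8 10 2 11)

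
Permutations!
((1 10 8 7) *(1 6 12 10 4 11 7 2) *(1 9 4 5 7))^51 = ((1 5 7 6 12 10 8 2 9 4 11))^51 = (1 2 6 11 8 7 4 10 5 9 12)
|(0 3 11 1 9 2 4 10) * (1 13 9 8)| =|(0 3 11 13 9 2 4 10)(1 8)| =8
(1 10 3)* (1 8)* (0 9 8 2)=(0 9 8 1 10 3 2)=[9, 10, 0, 2, 4, 5, 6, 7, 1, 8, 3]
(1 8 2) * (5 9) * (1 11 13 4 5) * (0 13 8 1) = (0 13 4 5 9)(2 11 8) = [13, 1, 11, 3, 5, 9, 6, 7, 2, 0, 10, 8, 12, 4]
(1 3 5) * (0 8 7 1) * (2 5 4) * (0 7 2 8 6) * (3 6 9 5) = (0 9 5 7 1 6)(2 3 4 8) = [9, 6, 3, 4, 8, 7, 0, 1, 2, 5]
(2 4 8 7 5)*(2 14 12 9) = (2 4 8 7 5 14 12 9) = [0, 1, 4, 3, 8, 14, 6, 5, 7, 2, 10, 11, 9, 13, 12]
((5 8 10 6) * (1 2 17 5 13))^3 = (1 5 6 2 8 13 17 10)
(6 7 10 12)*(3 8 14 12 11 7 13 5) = (3 8 14 12 6 13 5)(7 10 11) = [0, 1, 2, 8, 4, 3, 13, 10, 14, 9, 11, 7, 6, 5, 12]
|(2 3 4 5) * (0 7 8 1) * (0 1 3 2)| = |(0 7 8 3 4 5)| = 6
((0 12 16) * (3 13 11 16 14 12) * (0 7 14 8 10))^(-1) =(0 10 8 12 14 7 16 11 13 3)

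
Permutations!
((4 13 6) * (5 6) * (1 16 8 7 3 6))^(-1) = ((1 16 8 7 3 6 4 13 5))^(-1) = (1 5 13 4 6 3 7 8 16)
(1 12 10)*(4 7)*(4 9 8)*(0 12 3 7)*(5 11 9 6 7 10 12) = (12)(0 5 11 9 8 4)(1 3 10)(6 7) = [5, 3, 2, 10, 0, 11, 7, 6, 4, 8, 1, 9, 12]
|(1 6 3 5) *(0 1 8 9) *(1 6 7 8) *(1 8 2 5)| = 9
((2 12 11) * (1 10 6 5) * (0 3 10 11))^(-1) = ((0 3 10 6 5 1 11 2 12))^(-1) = (0 12 2 11 1 5 6 10 3)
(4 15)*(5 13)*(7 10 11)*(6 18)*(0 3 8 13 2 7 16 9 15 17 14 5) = (0 3 8 13)(2 7 10 11 16 9 15 4 17 14 5)(6 18) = [3, 1, 7, 8, 17, 2, 18, 10, 13, 15, 11, 16, 12, 0, 5, 4, 9, 14, 6]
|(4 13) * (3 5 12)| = |(3 5 12)(4 13)| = 6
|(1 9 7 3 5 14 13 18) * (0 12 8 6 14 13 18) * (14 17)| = |(0 12 8 6 17 14 18 1 9 7 3 5 13)| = 13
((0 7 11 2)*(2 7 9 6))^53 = ((0 9 6 2)(7 11))^53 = (0 9 6 2)(7 11)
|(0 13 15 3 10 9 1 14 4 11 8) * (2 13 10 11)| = 12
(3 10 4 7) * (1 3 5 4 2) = (1 3 10 2)(4 7 5) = [0, 3, 1, 10, 7, 4, 6, 5, 8, 9, 2]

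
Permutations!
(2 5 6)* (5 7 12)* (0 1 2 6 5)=[1, 2, 7, 3, 4, 5, 6, 12, 8, 9, 10, 11, 0]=(0 1 2 7 12)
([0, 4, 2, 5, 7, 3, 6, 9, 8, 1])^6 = (1 7)(4 9)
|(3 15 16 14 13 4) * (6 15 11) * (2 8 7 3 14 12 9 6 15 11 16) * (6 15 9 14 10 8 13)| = |(2 13 4 10 8 7 3 16 12 14 6 11 9 15)| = 14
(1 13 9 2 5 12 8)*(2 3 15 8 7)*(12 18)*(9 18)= (1 13 18 12 7 2 5 9 3 15 8)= [0, 13, 5, 15, 4, 9, 6, 2, 1, 3, 10, 11, 7, 18, 14, 8, 16, 17, 12]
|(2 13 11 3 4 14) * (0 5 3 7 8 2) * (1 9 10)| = |(0 5 3 4 14)(1 9 10)(2 13 11 7 8)| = 15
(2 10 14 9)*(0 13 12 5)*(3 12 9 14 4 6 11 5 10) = (14)(0 13 9 2 3 12 10 4 6 11 5) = [13, 1, 3, 12, 6, 0, 11, 7, 8, 2, 4, 5, 10, 9, 14]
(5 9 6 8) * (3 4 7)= (3 4 7)(5 9 6 8)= [0, 1, 2, 4, 7, 9, 8, 3, 5, 6]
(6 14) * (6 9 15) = (6 14 9 15) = [0, 1, 2, 3, 4, 5, 14, 7, 8, 15, 10, 11, 12, 13, 9, 6]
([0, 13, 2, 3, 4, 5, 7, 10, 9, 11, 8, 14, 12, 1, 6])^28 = (14)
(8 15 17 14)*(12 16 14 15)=(8 12 16 14)(15 17)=[0, 1, 2, 3, 4, 5, 6, 7, 12, 9, 10, 11, 16, 13, 8, 17, 14, 15]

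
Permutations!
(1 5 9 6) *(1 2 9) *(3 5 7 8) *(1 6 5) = (1 7 8 3)(2 9 5 6) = [0, 7, 9, 1, 4, 6, 2, 8, 3, 5]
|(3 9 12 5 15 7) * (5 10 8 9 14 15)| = 4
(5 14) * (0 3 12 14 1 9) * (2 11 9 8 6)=(0 3 12 14 5 1 8 6 2 11 9)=[3, 8, 11, 12, 4, 1, 2, 7, 6, 0, 10, 9, 14, 13, 5]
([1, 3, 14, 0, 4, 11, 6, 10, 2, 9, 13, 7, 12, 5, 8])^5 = (0 3 1)(2 8 14)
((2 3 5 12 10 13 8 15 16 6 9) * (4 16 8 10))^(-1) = ((2 3 5 12 4 16 6 9)(8 15)(10 13))^(-1) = (2 9 6 16 4 12 5 3)(8 15)(10 13)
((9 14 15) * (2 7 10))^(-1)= ((2 7 10)(9 14 15))^(-1)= (2 10 7)(9 15 14)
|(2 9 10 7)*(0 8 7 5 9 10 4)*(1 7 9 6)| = 12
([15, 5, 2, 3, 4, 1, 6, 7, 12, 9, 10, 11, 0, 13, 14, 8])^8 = [0, 1, 2, 3, 4, 5, 6, 7, 8, 9, 10, 11, 12, 13, 14, 15]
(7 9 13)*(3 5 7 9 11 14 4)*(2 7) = (2 7 11 14 4 3 5)(9 13) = [0, 1, 7, 5, 3, 2, 6, 11, 8, 13, 10, 14, 12, 9, 4]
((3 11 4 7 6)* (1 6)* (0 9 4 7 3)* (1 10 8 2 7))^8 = (0 9 4 3 11 1 6)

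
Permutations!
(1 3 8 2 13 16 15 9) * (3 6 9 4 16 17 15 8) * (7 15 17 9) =(17)(1 6 7 15 4 16 8 2 13 9) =[0, 6, 13, 3, 16, 5, 7, 15, 2, 1, 10, 11, 12, 9, 14, 4, 8, 17]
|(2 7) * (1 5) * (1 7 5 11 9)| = 3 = |(1 11 9)(2 5 7)|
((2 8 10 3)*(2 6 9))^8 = (2 10 6)(3 9 8)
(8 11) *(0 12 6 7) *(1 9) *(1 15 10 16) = (0 12 6 7)(1 9 15 10 16)(8 11) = [12, 9, 2, 3, 4, 5, 7, 0, 11, 15, 16, 8, 6, 13, 14, 10, 1]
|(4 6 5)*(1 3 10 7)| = 12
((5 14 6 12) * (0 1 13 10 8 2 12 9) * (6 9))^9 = (0 9 14 5 12 2 8 10 13 1)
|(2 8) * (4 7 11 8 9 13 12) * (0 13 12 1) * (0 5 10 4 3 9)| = 30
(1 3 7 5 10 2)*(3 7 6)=(1 7 5 10 2)(3 6)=[0, 7, 1, 6, 4, 10, 3, 5, 8, 9, 2]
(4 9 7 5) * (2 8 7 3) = [0, 1, 8, 2, 9, 4, 6, 5, 7, 3] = (2 8 7 5 4 9 3)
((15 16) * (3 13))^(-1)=(3 13)(15 16)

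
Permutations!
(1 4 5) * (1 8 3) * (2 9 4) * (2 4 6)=[0, 4, 9, 1, 5, 8, 2, 7, 3, 6]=(1 4 5 8 3)(2 9 6)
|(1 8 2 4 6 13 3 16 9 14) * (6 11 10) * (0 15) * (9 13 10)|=|(0 15)(1 8 2 4 11 9 14)(3 16 13)(6 10)|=42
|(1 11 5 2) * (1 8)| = |(1 11 5 2 8)| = 5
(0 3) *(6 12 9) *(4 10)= (0 3)(4 10)(6 12 9)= [3, 1, 2, 0, 10, 5, 12, 7, 8, 6, 4, 11, 9]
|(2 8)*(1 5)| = |(1 5)(2 8)| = 2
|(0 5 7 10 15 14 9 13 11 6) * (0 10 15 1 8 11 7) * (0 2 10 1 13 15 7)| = 60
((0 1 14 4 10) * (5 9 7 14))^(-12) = ((0 1 5 9 7 14 4 10))^(-12) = (0 7)(1 14)(4 5)(9 10)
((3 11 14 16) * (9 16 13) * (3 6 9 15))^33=((3 11 14 13 15)(6 9 16))^33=(16)(3 13 11 15 14)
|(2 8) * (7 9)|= 2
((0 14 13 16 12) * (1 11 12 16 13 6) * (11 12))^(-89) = ((16)(0 14 6 1 12))^(-89) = (16)(0 14 6 1 12)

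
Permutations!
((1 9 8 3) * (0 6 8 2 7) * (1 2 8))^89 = ((0 6 1 9 8 3 2 7))^89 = (0 6 1 9 8 3 2 7)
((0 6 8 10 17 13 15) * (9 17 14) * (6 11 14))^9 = ((0 11 14 9 17 13 15)(6 8 10))^9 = (0 14 17 15 11 9 13)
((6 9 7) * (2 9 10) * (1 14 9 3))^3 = (1 7 2 14 6 3 9 10)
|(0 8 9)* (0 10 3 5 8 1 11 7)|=20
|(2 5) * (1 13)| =2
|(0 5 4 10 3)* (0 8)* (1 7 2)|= 6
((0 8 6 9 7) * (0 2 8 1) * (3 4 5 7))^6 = (2 5 3 6)(4 9 8 7)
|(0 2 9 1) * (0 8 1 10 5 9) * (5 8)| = |(0 2)(1 5 9 10 8)| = 10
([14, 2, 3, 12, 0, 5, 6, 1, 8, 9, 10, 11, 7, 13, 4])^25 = (0 14 4)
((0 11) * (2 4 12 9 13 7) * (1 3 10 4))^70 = ((0 11)(1 3 10 4 12 9 13 7 2))^70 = (1 7 9 4 3 2 13 12 10)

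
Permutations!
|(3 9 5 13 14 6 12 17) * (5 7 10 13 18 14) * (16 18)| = 12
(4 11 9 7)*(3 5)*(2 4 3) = (2 4 11 9 7 3 5) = [0, 1, 4, 5, 11, 2, 6, 3, 8, 7, 10, 9]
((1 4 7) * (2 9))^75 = ((1 4 7)(2 9))^75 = (2 9)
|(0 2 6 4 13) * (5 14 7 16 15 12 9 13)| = |(0 2 6 4 5 14 7 16 15 12 9 13)| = 12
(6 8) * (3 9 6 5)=(3 9 6 8 5)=[0, 1, 2, 9, 4, 3, 8, 7, 5, 6]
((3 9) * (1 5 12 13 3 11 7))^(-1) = (1 7 11 9 3 13 12 5)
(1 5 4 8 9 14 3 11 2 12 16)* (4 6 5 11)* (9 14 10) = (1 11 2 12 16)(3 4 8 14)(5 6)(9 10) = [0, 11, 12, 4, 8, 6, 5, 7, 14, 10, 9, 2, 16, 13, 3, 15, 1]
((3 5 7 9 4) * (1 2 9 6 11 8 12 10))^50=((1 2 9 4 3 5 7 6 11 8 12 10))^50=(1 9 3 7 11 12)(2 4 5 6 8 10)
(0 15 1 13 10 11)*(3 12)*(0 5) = (0 15 1 13 10 11 5)(3 12) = [15, 13, 2, 12, 4, 0, 6, 7, 8, 9, 11, 5, 3, 10, 14, 1]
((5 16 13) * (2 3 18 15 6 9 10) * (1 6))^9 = (1 6 9 10 2 3 18 15)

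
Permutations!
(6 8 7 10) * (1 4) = (1 4)(6 8 7 10) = [0, 4, 2, 3, 1, 5, 8, 10, 7, 9, 6]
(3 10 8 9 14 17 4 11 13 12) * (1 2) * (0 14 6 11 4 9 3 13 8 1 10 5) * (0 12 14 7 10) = (0 7 10 1 2)(3 5 12 13 14 17 9 6 11 8) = [7, 2, 0, 5, 4, 12, 11, 10, 3, 6, 1, 8, 13, 14, 17, 15, 16, 9]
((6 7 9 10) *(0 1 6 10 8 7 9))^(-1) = ((10)(0 1 6 9 8 7))^(-1) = (10)(0 7 8 9 6 1)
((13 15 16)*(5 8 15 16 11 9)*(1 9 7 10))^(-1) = (1 10 7 11 15 8 5 9)(13 16) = ((1 9 5 8 15 11 7 10)(13 16))^(-1)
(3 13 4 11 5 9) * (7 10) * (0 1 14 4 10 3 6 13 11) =(0 1 14 4)(3 11 5 9 6 13 10 7) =[1, 14, 2, 11, 0, 9, 13, 3, 8, 6, 7, 5, 12, 10, 4]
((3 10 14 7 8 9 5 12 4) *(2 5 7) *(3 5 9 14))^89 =((2 9 7 8 14)(3 10)(4 5 12))^89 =(2 14 8 7 9)(3 10)(4 12 5)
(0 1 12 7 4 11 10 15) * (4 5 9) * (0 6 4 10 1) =(1 12 7 5 9 10 15 6 4 11) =[0, 12, 2, 3, 11, 9, 4, 5, 8, 10, 15, 1, 7, 13, 14, 6]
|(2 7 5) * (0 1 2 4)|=|(0 1 2 7 5 4)|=6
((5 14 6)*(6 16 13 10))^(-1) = ((5 14 16 13 10 6))^(-1) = (5 6 10 13 16 14)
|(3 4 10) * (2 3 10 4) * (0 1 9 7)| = |(10)(0 1 9 7)(2 3)| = 4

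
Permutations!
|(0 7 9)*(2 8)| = |(0 7 9)(2 8)| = 6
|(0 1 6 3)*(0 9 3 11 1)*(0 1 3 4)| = 7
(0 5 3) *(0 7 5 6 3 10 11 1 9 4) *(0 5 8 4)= (0 6 3 7 8 4 5 10 11 1 9)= [6, 9, 2, 7, 5, 10, 3, 8, 4, 0, 11, 1]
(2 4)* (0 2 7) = [2, 1, 4, 3, 7, 5, 6, 0] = (0 2 4 7)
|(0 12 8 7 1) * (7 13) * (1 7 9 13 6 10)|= |(0 12 8 6 10 1)(9 13)|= 6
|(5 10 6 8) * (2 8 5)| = 6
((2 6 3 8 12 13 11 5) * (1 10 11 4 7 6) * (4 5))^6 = ((1 10 11 4 7 6 3 8 12 13 5 2))^6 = (1 3)(2 6)(4 13)(5 7)(8 10)(11 12)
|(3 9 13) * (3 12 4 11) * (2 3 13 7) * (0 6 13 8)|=|(0 6 13 12 4 11 8)(2 3 9 7)|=28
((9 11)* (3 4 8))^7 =((3 4 8)(9 11))^7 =(3 4 8)(9 11)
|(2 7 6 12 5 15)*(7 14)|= |(2 14 7 6 12 5 15)|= 7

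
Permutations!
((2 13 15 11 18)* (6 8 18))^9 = (2 15 6 18 13 11 8)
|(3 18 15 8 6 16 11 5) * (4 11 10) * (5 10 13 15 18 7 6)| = 24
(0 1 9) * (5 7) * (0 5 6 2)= (0 1 9 5 7 6 2)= [1, 9, 0, 3, 4, 7, 2, 6, 8, 5]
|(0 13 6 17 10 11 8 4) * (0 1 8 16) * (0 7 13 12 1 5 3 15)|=|(0 12 1 8 4 5 3 15)(6 17 10 11 16 7 13)|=56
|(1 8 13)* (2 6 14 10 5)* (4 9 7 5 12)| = 9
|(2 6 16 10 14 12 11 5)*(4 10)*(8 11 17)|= 11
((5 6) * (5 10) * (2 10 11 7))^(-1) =(2 7 11 6 5 10)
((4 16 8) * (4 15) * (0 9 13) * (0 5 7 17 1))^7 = ((0 9 13 5 7 17 1)(4 16 8 15))^7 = (17)(4 15 8 16)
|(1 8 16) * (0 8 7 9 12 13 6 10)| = |(0 8 16 1 7 9 12 13 6 10)| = 10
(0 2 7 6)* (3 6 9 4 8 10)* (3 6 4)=(0 2 7 9 3 4 8 10 6)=[2, 1, 7, 4, 8, 5, 0, 9, 10, 3, 6]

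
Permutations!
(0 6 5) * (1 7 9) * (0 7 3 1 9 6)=[0, 3, 2, 1, 4, 7, 5, 6, 8, 9]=(9)(1 3)(5 7 6)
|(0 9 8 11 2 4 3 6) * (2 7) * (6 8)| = 6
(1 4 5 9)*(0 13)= (0 13)(1 4 5 9)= [13, 4, 2, 3, 5, 9, 6, 7, 8, 1, 10, 11, 12, 0]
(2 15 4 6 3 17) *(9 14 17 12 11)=(2 15 4 6 3 12 11 9 14 17)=[0, 1, 15, 12, 6, 5, 3, 7, 8, 14, 10, 9, 11, 13, 17, 4, 16, 2]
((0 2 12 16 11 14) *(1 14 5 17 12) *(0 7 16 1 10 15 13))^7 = (0 10 13 2 15)(1 12 17 5 11 16 7 14) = ((0 2 10 15 13)(1 14 7 16 11 5 17 12))^7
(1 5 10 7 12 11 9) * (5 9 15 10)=(1 9)(7 12 11 15 10)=[0, 9, 2, 3, 4, 5, 6, 12, 8, 1, 7, 15, 11, 13, 14, 10]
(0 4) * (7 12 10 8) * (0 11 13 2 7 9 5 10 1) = (0 4 11 13 2 7 12 1)(5 10 8 9) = [4, 0, 7, 3, 11, 10, 6, 12, 9, 5, 8, 13, 1, 2]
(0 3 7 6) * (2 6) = [3, 1, 6, 7, 4, 5, 0, 2] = (0 3 7 2 6)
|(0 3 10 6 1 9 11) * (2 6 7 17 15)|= |(0 3 10 7 17 15 2 6 1 9 11)|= 11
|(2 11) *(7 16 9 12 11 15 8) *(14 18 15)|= |(2 14 18 15 8 7 16 9 12 11)|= 10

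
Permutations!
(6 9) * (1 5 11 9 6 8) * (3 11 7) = (1 5 7 3 11 9 8) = [0, 5, 2, 11, 4, 7, 6, 3, 1, 8, 10, 9]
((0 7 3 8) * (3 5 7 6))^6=(0 3)(6 8)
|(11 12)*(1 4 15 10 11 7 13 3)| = 9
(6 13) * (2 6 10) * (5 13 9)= (2 6 9 5 13 10)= [0, 1, 6, 3, 4, 13, 9, 7, 8, 5, 2, 11, 12, 10]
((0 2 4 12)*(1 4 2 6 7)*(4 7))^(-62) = (0 4)(6 12)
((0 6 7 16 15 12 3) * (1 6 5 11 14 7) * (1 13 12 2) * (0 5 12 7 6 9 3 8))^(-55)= ((0 12 8)(1 9 3 5 11 14 6 13 7 16 15 2))^(-55)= (0 8 12)(1 14 15 5 7 9 6 2 11 16 3 13)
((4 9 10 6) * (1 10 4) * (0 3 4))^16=(1 10 6)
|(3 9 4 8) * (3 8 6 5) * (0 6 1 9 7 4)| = 8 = |(0 6 5 3 7 4 1 9)|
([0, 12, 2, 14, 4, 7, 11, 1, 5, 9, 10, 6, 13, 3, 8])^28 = (1 14)(3 7)(5 13)(8 12)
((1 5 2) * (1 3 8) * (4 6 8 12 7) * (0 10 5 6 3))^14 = (0 5)(1 8 6)(2 10)(3 7)(4 12)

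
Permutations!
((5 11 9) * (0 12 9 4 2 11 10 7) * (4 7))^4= ((0 12 9 5 10 4 2 11 7))^4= (0 10 7 5 11 9 2 12 4)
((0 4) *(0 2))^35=((0 4 2))^35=(0 2 4)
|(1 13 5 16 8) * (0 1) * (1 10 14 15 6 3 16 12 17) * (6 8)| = 15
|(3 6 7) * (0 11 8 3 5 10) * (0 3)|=15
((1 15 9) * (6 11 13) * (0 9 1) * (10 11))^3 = (0 9)(1 15)(6 13 11 10)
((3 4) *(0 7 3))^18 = (0 3)(4 7)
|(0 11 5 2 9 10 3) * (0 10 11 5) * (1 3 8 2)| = 9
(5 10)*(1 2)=[0, 2, 1, 3, 4, 10, 6, 7, 8, 9, 5]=(1 2)(5 10)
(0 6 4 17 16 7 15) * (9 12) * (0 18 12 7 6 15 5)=(0 15 18 12 9 7 5)(4 17 16 6)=[15, 1, 2, 3, 17, 0, 4, 5, 8, 7, 10, 11, 9, 13, 14, 18, 6, 16, 12]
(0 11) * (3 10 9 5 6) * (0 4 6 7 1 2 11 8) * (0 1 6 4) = [8, 2, 11, 10, 4, 7, 3, 6, 1, 5, 9, 0] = (0 8 1 2 11)(3 10 9 5 7 6)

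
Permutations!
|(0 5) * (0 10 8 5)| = 3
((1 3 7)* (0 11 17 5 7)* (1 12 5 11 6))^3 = ((0 6 1 3)(5 7 12)(11 17))^3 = (0 3 1 6)(11 17)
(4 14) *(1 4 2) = [0, 4, 1, 3, 14, 5, 6, 7, 8, 9, 10, 11, 12, 13, 2] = (1 4 14 2)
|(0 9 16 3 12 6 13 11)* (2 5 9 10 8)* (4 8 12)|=42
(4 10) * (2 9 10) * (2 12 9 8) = (2 8)(4 12 9 10) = [0, 1, 8, 3, 12, 5, 6, 7, 2, 10, 4, 11, 9]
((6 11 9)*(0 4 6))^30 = (11)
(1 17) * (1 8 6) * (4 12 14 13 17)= (1 4 12 14 13 17 8 6)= [0, 4, 2, 3, 12, 5, 1, 7, 6, 9, 10, 11, 14, 17, 13, 15, 16, 8]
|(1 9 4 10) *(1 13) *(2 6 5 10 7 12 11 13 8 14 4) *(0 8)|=14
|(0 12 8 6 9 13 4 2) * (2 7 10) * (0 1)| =|(0 12 8 6 9 13 4 7 10 2 1)| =11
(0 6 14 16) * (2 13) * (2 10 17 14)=(0 6 2 13 10 17 14 16)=[6, 1, 13, 3, 4, 5, 2, 7, 8, 9, 17, 11, 12, 10, 16, 15, 0, 14]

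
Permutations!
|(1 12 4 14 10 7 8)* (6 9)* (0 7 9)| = 10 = |(0 7 8 1 12 4 14 10 9 6)|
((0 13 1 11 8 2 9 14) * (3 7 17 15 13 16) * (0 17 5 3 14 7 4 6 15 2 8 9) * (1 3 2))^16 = ((0 16 14 17 1 11 9 7 5 2)(3 4 6 15 13))^16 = (0 9 14 5 1)(2 11 16 7 17)(3 4 6 15 13)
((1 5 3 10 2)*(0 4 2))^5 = (0 3 1 4 10 5 2)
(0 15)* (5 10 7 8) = (0 15)(5 10 7 8) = [15, 1, 2, 3, 4, 10, 6, 8, 5, 9, 7, 11, 12, 13, 14, 0]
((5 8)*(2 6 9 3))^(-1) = ((2 6 9 3)(5 8))^(-1) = (2 3 9 6)(5 8)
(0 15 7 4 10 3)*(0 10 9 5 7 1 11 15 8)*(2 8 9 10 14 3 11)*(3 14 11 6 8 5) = (0 9 3 11 15 1 2 5 7 4 10 6 8) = [9, 2, 5, 11, 10, 7, 8, 4, 0, 3, 6, 15, 12, 13, 14, 1]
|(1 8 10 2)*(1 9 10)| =|(1 8)(2 9 10)| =6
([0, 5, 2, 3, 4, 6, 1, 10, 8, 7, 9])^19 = (1 5 6)(7 10 9)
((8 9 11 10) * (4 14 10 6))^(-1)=((4 14 10 8 9 11 6))^(-1)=(4 6 11 9 8 10 14)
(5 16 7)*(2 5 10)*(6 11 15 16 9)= (2 5 9 6 11 15 16 7 10)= [0, 1, 5, 3, 4, 9, 11, 10, 8, 6, 2, 15, 12, 13, 14, 16, 7]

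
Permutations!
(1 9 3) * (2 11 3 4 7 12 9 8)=(1 8 2 11 3)(4 7 12 9)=[0, 8, 11, 1, 7, 5, 6, 12, 2, 4, 10, 3, 9]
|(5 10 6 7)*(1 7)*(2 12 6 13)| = |(1 7 5 10 13 2 12 6)| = 8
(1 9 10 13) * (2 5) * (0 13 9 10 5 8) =[13, 10, 8, 3, 4, 2, 6, 7, 0, 5, 9, 11, 12, 1] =(0 13 1 10 9 5 2 8)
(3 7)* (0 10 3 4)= [10, 1, 2, 7, 0, 5, 6, 4, 8, 9, 3]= (0 10 3 7 4)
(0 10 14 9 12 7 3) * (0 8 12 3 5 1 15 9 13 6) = [10, 15, 2, 8, 4, 1, 0, 5, 12, 3, 14, 11, 7, 6, 13, 9] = (0 10 14 13 6)(1 15 9 3 8 12 7 5)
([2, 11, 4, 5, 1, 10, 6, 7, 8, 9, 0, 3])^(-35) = (0 3 4 10 11 2 5 1)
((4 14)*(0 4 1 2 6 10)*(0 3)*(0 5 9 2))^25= (0 4 14 1)(2 6 10 3 5 9)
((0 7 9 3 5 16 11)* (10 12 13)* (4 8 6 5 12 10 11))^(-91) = (4 16 5 6 8)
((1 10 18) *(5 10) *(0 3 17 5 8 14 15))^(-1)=(0 15 14 8 1 18 10 5 17 3)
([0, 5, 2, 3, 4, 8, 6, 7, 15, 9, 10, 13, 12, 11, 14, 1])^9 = [0, 5, 2, 3, 4, 8, 6, 7, 15, 9, 10, 13, 12, 11, 14, 1]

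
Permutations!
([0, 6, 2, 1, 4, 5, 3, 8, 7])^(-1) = (1 3 6)(7 8)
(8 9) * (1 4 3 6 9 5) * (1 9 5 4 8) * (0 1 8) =(0 1)(3 6 5 9 8 4) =[1, 0, 2, 6, 3, 9, 5, 7, 4, 8]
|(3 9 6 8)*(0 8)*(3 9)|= |(0 8 9 6)|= 4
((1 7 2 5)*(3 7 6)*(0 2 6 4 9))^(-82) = (0 5 4)(1 9 2)(3 6 7)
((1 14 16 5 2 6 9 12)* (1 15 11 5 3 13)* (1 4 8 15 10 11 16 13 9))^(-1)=(1 6 2 5 11 10 12 9 3 16 15 8 4 13 14)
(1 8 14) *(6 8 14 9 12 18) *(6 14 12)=(1 12 18 14)(6 8 9)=[0, 12, 2, 3, 4, 5, 8, 7, 9, 6, 10, 11, 18, 13, 1, 15, 16, 17, 14]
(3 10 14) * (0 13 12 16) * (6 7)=(0 13 12 16)(3 10 14)(6 7)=[13, 1, 2, 10, 4, 5, 7, 6, 8, 9, 14, 11, 16, 12, 3, 15, 0]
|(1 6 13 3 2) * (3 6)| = 6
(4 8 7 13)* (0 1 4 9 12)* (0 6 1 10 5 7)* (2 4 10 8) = [8, 10, 4, 3, 2, 7, 1, 13, 0, 12, 5, 11, 6, 9] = (0 8)(1 10 5 7 13 9 12 6)(2 4)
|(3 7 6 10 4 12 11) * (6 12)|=|(3 7 12 11)(4 6 10)|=12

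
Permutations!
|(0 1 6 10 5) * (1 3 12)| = |(0 3 12 1 6 10 5)| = 7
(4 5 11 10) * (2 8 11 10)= (2 8 11)(4 5 10)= [0, 1, 8, 3, 5, 10, 6, 7, 11, 9, 4, 2]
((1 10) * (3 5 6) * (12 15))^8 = ((1 10)(3 5 6)(12 15))^8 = (15)(3 6 5)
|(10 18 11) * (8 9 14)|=3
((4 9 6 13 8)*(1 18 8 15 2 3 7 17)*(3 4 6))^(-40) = ((1 18 8 6 13 15 2 4 9 3 7 17))^(-40) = (1 9 13)(2 8 7)(3 15 18)(4 6 17)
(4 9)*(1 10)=(1 10)(4 9)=[0, 10, 2, 3, 9, 5, 6, 7, 8, 4, 1]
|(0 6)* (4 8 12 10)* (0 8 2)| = 7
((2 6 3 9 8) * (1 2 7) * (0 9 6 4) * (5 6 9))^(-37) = ((0 5 6 3 9 8 7 1 2 4))^(-37) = (0 3 7 4 6 8 2 5 9 1)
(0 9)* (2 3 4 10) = (0 9)(2 3 4 10) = [9, 1, 3, 4, 10, 5, 6, 7, 8, 0, 2]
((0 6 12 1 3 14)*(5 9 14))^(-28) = ((0 6 12 1 3 5 9 14))^(-28) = (0 3)(1 14)(5 6)(9 12)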